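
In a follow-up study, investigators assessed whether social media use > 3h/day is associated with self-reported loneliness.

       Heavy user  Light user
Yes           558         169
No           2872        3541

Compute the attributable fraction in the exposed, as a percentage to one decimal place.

72.0

Reading the table with exposure as columns: a = 558 (Heavy user, case), b = 2872 (Heavy user, non-case), c = 169 (Light user, case), d = 3541.
Risk in exposed = 558/3430 = 0.16268; risk in unexposed = 169/3710 = 0.04555.
RR = 0.16268/0.04555 = 3.57131
AR% = (RR − 1)/RR × 100 = (3.57131 − 1)/3.57131 × 100 = 71.9991%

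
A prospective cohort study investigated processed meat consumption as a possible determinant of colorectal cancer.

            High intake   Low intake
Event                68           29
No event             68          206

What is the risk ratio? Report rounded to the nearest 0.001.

4.052

Reading the table with exposure as columns: a = 68 (High intake, case), b = 68 (High intake, non-case), c = 29 (Low intake, case), d = 206.
Risk in exposed = 68/136 = 0.50000; risk in unexposed = 29/235 = 0.12340.
RR = 0.50000 / 0.12340 = 4.05172
The risk among the exposed is 4.05 times that among the unexposed.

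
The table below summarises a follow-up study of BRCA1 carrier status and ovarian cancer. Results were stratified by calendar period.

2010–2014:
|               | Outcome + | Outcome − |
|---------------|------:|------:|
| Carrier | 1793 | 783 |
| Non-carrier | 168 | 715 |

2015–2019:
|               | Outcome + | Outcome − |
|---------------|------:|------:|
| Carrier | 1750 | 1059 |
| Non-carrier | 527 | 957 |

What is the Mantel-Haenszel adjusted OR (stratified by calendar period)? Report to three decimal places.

4.527

OR_MH = Σ(aᵢdᵢ/nᵢ) / Σ(bᵢcᵢ/nᵢ), where nᵢ is the stratum total.
Stratum 1 (2010–2014): n = 3459; a·d/n = 1793·715/3459 = 370.6259; b·c/n = 783·168/3459 = 38.0295
Stratum 2 (2015–2019): n = 4293; a·d/n = 1750·957/4293 = 390.1118; b·c/n = 1059·527/4293 = 130.0007
OR_MH = (370.6259 + 390.1118) / (38.0295 + 130.0007) = 760.7377 / 168.0302 = 4.52739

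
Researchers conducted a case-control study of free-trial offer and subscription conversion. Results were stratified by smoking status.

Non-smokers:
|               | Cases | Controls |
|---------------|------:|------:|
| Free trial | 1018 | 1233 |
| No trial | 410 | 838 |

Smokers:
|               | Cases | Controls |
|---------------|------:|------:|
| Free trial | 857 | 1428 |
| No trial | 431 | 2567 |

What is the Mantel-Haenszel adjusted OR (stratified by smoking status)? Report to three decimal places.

OR_MH = Σ(aᵢdᵢ/nᵢ) / Σ(bᵢcᵢ/nᵢ), where nᵢ is the stratum total.
Stratum 1 (Non-smokers): n = 3499; a·d/n = 1018·838/3499 = 243.8079; b·c/n = 1233·410/3499 = 144.4784
Stratum 2 (Smokers): n = 5283; a·d/n = 857·2567/5283 = 416.4147; b·c/n = 1428·431/5283 = 116.4997
OR_MH = (243.8079 + 416.4147) / (144.4784 + 116.4997) = 660.2227 / 260.9781 = 2.52980

2.530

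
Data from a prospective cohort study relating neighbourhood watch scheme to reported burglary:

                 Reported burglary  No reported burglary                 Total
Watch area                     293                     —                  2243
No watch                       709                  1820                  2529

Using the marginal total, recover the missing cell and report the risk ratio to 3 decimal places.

The missing cell is in the exposed row: 2243 − 293 = 1950.
So a = 293, b = 1950, c = 709, d = 1820.
RR = [a/(a+b)] / [c/(c+d)] = (293/2243) / (709/2529) = 0.13063/0.28035 = 0.46595

0.466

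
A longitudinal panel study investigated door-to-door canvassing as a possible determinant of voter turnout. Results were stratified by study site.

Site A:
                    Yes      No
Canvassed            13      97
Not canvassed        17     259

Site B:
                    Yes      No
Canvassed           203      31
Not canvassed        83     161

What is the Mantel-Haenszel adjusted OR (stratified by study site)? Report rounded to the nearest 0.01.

OR_MH = Σ(aᵢdᵢ/nᵢ) / Σ(bᵢcᵢ/nᵢ), where nᵢ is the stratum total.
Stratum 1 (Site A): n = 386; a·d/n = 13·259/386 = 8.7228; b·c/n = 97·17/386 = 4.2720
Stratum 2 (Site B): n = 478; a·d/n = 203·161/478 = 68.3745; b·c/n = 31·83/478 = 5.3828
OR_MH = (8.7228 + 68.3745) / (4.2720 + 5.3828) = 77.0973 / 9.6549 = 7.98533

7.99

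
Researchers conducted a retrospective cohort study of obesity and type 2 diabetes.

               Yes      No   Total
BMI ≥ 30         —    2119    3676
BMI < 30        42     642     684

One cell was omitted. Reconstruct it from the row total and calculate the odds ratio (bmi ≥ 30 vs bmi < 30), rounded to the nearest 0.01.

The missing cell is in the exposed row: 3676 − 2119 = 1557.
So a = 1557, b = 2119, c = 42, d = 642.
OR = (a·d)/(b·c) = (1557 × 642) / (2119 × 42) = 999594 / 88998 = 11.23165

11.23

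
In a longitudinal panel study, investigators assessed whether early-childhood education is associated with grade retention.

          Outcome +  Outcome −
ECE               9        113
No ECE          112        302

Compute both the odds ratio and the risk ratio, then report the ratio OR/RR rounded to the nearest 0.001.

0.788

Cells: a = 9, b = 113, c = 112, d = 302.
OR = (9·302)/(113·112) = 2718/12656 = 0.21476
Risk in exposed = 9/122 = 0.07377; risk in unexposed = 112/414 = 0.27053; RR = 0.27269
OR/RR = 0.21476 / 0.27269 = 0.78757
The outcome is not rare, so the OR lies further from 1 than the RR.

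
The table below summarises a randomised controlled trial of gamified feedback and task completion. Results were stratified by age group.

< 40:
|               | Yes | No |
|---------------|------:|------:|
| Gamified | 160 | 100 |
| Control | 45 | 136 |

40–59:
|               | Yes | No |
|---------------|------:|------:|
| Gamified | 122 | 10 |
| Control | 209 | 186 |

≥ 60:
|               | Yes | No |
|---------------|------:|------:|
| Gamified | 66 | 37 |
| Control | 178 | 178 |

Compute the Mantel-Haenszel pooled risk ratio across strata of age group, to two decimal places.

RR_MH = Σ(aᵢ·n₀ᵢ/nᵢ) / Σ(cᵢ·n₁ᵢ/nᵢ), with n₁ᵢ = aᵢ+bᵢ (exposed), n₀ᵢ = cᵢ+dᵢ (unexposed), nᵢ = n₁ᵢ+n₀ᵢ.
Stratum 1 (< 40): n₁ = 260, n₀ = 181, n = 441; a·n₀/n = 160·181/441 = 65.6689; c·n₁/n = 45·260/441 = 26.5306
Stratum 2 (40–59): n₁ = 132, n₀ = 395, n = 527; a·n₀/n = 122·395/527 = 91.4421; c·n₁/n = 209·132/527 = 52.3491
Stratum 3 (≥ 60): n₁ = 103, n₀ = 356, n = 459; a·n₀/n = 66·356/459 = 51.1895; c·n₁/n = 178·103/459 = 39.9434
RR_MH = (65.6689 + 91.4421 + 51.1895) / (26.5306 + 52.3491 + 39.9434) = 208.3006 / 118.8231 = 1.75303

1.75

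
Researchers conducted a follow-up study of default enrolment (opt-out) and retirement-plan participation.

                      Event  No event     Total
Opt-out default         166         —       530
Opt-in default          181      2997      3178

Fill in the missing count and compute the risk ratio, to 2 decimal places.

The missing cell is in the exposed row: 530 − 166 = 364.
So a = 166, b = 364, c = 181, d = 2997.
RR = [a/(a+b)] / [c/(c+d)] = (166/530) / (181/3178) = 0.31321/0.05695 = 5.49930

5.50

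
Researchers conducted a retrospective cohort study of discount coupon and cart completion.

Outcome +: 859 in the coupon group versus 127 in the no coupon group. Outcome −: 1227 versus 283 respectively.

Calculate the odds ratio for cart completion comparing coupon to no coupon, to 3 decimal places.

From the description: a = 859, b = 1227, c = 127, d = 283.
OR = (a·d)/(b·c) = (859 × 283) / (1227 × 127) = 243097 / 155829 = 1.56002
The odds of cart completion are about 1.56 times as high in the coupon group.

1.560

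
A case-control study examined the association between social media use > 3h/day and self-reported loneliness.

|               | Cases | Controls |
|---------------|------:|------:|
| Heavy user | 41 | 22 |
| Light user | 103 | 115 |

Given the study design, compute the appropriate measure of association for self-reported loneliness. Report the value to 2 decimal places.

2.08

Cells: a = 41, b = 22, c = 103, d = 115.
This is a case-control study: participants were sampled on outcome status, so risks in the source population cannot be estimated directly — relative risk is not valid here. The odds ratio is the appropriate measure.
OR = (a·d)/(b·c) = (41 × 115) / (22 × 103) = 4715 / 2266 = 2.08076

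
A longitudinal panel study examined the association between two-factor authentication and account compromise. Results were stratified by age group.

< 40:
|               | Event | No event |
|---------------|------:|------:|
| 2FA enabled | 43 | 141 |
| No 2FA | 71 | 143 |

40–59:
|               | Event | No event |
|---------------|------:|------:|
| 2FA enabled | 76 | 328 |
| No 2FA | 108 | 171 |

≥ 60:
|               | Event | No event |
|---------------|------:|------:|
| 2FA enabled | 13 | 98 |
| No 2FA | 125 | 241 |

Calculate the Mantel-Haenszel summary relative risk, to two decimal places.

RR_MH = Σ(aᵢ·n₀ᵢ/nᵢ) / Σ(cᵢ·n₁ᵢ/nᵢ), with n₁ᵢ = aᵢ+bᵢ (exposed), n₀ᵢ = cᵢ+dᵢ (unexposed), nᵢ = n₁ᵢ+n₀ᵢ.
Stratum 1 (< 40): n₁ = 184, n₀ = 214, n = 398; a·n₀/n = 43·214/398 = 23.1206; c·n₁/n = 71·184/398 = 32.8241
Stratum 2 (40–59): n₁ = 404, n₀ = 279, n = 683; a·n₀/n = 76·279/683 = 31.0454; c·n₁/n = 108·404/683 = 63.8829
Stratum 3 (≥ 60): n₁ = 111, n₀ = 366, n = 477; a·n₀/n = 13·366/477 = 9.9748; c·n₁/n = 125·111/477 = 29.0881
RR_MH = (23.1206 + 31.0454 + 9.9748) / (32.8241 + 63.8829 + 29.0881) = 64.1408 / 125.7950 = 0.50988

0.51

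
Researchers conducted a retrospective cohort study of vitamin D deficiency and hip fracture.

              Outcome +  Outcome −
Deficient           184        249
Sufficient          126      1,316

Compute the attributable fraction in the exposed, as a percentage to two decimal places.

79.44

Cells: a = 184, b = 249, c = 126, d = 1316.
Risk in exposed = 184/433 = 0.42494; risk in unexposed = 126/1442 = 0.08738.
RR = 0.42494/0.08738 = 4.86323
AR% = (RR − 1)/RR × 100 = (4.86323 − 1)/4.86323 × 100 = 79.4375%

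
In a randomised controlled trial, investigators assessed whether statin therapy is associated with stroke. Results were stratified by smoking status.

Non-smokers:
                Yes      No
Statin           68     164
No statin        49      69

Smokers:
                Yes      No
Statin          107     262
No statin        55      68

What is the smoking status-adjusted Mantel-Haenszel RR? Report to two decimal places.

0.67

RR_MH = Σ(aᵢ·n₀ᵢ/nᵢ) / Σ(cᵢ·n₁ᵢ/nᵢ), with n₁ᵢ = aᵢ+bᵢ (exposed), n₀ᵢ = cᵢ+dᵢ (unexposed), nᵢ = n₁ᵢ+n₀ᵢ.
Stratum 1 (Non-smokers): n₁ = 232, n₀ = 118, n = 350; a·n₀/n = 68·118/350 = 22.9257; c·n₁/n = 49·232/350 = 32.4800
Stratum 2 (Smokers): n₁ = 369, n₀ = 123, n = 492; a·n₀/n = 107·123/492 = 26.7500; c·n₁/n = 55·369/492 = 41.2500
RR_MH = (22.9257 + 26.7500) / (32.4800 + 41.2500) = 49.6757 / 73.7300 = 0.67375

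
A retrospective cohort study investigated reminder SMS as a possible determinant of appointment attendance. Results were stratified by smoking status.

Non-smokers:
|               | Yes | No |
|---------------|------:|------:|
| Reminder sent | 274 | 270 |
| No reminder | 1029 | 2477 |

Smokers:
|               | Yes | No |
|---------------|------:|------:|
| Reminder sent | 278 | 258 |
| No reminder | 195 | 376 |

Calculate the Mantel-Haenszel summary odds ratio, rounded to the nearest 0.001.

OR_MH = Σ(aᵢdᵢ/nᵢ) / Σ(bᵢcᵢ/nᵢ), where nᵢ is the stratum total.
Stratum 1 (Non-smokers): n = 4050; a·d/n = 274·2477/4050 = 167.5798; b·c/n = 270·1029/4050 = 68.6000
Stratum 2 (Smokers): n = 1107; a·d/n = 278·376/1107 = 94.4246; b·c/n = 258·195/1107 = 45.4472
OR_MH = (167.5798 + 94.4246) / (68.6000 + 45.4472) = 262.0043 / 114.0472 = 2.29733

2.297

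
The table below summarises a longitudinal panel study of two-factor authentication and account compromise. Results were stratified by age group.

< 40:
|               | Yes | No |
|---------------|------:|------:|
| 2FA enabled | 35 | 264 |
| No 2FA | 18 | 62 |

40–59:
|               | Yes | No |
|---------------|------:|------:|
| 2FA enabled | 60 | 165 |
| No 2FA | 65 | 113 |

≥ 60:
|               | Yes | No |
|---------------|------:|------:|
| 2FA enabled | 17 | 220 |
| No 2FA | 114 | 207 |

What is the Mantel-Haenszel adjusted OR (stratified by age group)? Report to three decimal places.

0.343

OR_MH = Σ(aᵢdᵢ/nᵢ) / Σ(bᵢcᵢ/nᵢ), where nᵢ is the stratum total.
Stratum 1 (< 40): n = 379; a·d/n = 35·62/379 = 5.7256; b·c/n = 264·18/379 = 12.5383
Stratum 2 (40–59): n = 403; a·d/n = 60·113/403 = 16.8238; b·c/n = 165·65/403 = 26.6129
Stratum 3 (≥ 60): n = 558; a·d/n = 17·207/558 = 6.3065; b·c/n = 220·114/558 = 44.9462
OR_MH = (5.7256 + 16.8238 + 6.3065) / (12.5383 + 26.6129 + 44.9462) = 28.8559 / 84.0974 = 0.34312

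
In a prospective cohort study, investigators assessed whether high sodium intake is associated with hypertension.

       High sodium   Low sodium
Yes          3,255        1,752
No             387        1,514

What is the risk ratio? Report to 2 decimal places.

1.67

Reading the table with exposure as columns: a = 3255 (High sodium, case), b = 387 (High sodium, non-case), c = 1752 (Low sodium, case), d = 1514.
Risk in exposed = 3255/3642 = 0.89374; risk in unexposed = 1752/3266 = 0.53644.
RR = 0.89374 / 0.53644 = 1.66607
The risk among the exposed is 1.67 times that among the unexposed.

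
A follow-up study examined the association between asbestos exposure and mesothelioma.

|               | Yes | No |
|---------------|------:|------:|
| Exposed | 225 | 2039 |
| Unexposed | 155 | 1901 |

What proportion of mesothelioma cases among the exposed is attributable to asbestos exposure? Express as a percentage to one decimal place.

Cells: a = 225, b = 2039, c = 155, d = 1901.
Risk in exposed = 225/2264 = 0.09938; risk in unexposed = 155/2056 = 0.07539.
RR = 0.09938/0.07539 = 1.31825
AR% = (RR − 1)/RR × 100 = (1.31825 − 1)/1.31825 × 100 = 24.1418%

24.1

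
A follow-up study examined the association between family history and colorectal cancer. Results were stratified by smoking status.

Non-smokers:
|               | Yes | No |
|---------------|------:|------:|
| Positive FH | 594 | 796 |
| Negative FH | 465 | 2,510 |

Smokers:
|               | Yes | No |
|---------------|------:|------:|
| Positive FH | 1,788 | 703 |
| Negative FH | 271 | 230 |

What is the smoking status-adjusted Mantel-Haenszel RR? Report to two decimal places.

1.88

RR_MH = Σ(aᵢ·n₀ᵢ/nᵢ) / Σ(cᵢ·n₁ᵢ/nᵢ), with n₁ᵢ = aᵢ+bᵢ (exposed), n₀ᵢ = cᵢ+dᵢ (unexposed), nᵢ = n₁ᵢ+n₀ᵢ.
Stratum 1 (Non-smokers): n₁ = 1390, n₀ = 2975, n = 4365; a·n₀/n = 594·2975/4365 = 404.8454; c·n₁/n = 465·1390/4365 = 148.0756
Stratum 2 (Smokers): n₁ = 2491, n₀ = 501, n = 2992; a·n₀/n = 1788·501/2992 = 299.3944; c·n₁/n = 271·2491/2992 = 225.6220
RR_MH = (404.8454 + 299.3944) / (148.0756 + 225.6220) = 704.2397 / 373.6976 = 1.88452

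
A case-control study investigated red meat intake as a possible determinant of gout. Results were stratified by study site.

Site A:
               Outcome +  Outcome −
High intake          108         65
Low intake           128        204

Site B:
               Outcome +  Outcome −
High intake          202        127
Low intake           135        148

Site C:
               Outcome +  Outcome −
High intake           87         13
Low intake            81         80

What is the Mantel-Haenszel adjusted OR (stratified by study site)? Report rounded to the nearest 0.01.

2.46

OR_MH = Σ(aᵢdᵢ/nᵢ) / Σ(bᵢcᵢ/nᵢ), where nᵢ is the stratum total.
Stratum 1 (Site A): n = 505; a·d/n = 108·204/505 = 43.6277; b·c/n = 65·128/505 = 16.4752
Stratum 2 (Site B): n = 612; a·d/n = 202·148/612 = 48.8497; b·c/n = 127·135/612 = 28.0147
Stratum 3 (Site C): n = 261; a·d/n = 87·80/261 = 26.6667; b·c/n = 13·81/261 = 4.0345
OR_MH = (43.6277 + 48.8497 + 26.6667) / (16.4752 + 28.0147 + 4.0345) = 119.1441 / 48.5244 = 2.45534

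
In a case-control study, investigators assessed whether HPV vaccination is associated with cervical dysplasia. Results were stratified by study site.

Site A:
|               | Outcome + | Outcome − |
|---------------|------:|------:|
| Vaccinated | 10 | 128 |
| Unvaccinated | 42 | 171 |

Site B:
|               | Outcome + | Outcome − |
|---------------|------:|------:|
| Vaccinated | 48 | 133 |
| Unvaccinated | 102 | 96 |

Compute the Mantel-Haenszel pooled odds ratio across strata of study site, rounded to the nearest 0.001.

0.333

OR_MH = Σ(aᵢdᵢ/nᵢ) / Σ(bᵢcᵢ/nᵢ), where nᵢ is the stratum total.
Stratum 1 (Site A): n = 351; a·d/n = 10·171/351 = 4.8718; b·c/n = 128·42/351 = 15.3162
Stratum 2 (Site B): n = 379; a·d/n = 48·96/379 = 12.1583; b·c/n = 133·102/379 = 35.7942
OR_MH = (4.8718 + 12.1583) / (15.3162 + 35.7942) = 17.0301 / 51.1104 = 0.33320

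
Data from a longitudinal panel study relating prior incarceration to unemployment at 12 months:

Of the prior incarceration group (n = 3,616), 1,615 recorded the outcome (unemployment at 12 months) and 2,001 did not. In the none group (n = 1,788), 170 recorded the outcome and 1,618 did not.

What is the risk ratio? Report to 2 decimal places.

4.70

From the description: a = 1615, b = 2001, c = 170, d = 1618.
Risk in exposed = 1615/3616 = 0.44663; risk in unexposed = 170/1788 = 0.09508.
RR = 0.44663 / 0.09508 = 4.69746
The risk among the exposed is 4.70 times that among the unexposed.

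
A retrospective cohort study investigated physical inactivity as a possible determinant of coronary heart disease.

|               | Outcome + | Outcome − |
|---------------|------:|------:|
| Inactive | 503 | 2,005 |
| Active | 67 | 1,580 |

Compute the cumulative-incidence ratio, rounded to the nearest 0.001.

Cells: a = 503, b = 2005, c = 67, d = 1580.
Risk in exposed = 503/2508 = 0.20056; risk in unexposed = 67/1647 = 0.04068.
RR = 0.20056 / 0.04068 = 4.93014
The risk among the exposed is 4.93 times that among the unexposed.

4.930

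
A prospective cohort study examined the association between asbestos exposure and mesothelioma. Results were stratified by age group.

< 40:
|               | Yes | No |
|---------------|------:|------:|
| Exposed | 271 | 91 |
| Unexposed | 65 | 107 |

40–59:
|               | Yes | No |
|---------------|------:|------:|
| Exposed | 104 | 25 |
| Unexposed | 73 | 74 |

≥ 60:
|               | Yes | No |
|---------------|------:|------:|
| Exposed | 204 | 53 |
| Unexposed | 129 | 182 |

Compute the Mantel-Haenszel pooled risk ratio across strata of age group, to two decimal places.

1.86

RR_MH = Σ(aᵢ·n₀ᵢ/nᵢ) / Σ(cᵢ·n₁ᵢ/nᵢ), with n₁ᵢ = aᵢ+bᵢ (exposed), n₀ᵢ = cᵢ+dᵢ (unexposed), nᵢ = n₁ᵢ+n₀ᵢ.
Stratum 1 (< 40): n₁ = 362, n₀ = 172, n = 534; a·n₀/n = 271·172/534 = 87.2884; c·n₁/n = 65·362/534 = 44.0637
Stratum 2 (40–59): n₁ = 129, n₀ = 147, n = 276; a·n₀/n = 104·147/276 = 55.3913; c·n₁/n = 73·129/276 = 34.1196
Stratum 3 (≥ 60): n₁ = 257, n₀ = 311, n = 568; a·n₀/n = 204·311/568 = 111.6972; c·n₁/n = 129·257/568 = 58.3680
RR_MH = (87.2884 + 55.3913 + 111.6972) / (44.0637 + 34.1196 + 58.3680) = 254.3769 / 136.5512 = 1.86287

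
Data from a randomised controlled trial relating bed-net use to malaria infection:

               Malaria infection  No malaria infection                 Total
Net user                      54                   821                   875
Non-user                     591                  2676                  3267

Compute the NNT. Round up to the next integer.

9

Risk in treated group = 54/875 = 0.06171; risk in control = 591/3267 = 0.18090.
Absolute risk reduction = 0.18090 − 0.06171 = 0.11919
NNT = 1 / ARR = 1 / 0.11919 = 8.390 → round up → 9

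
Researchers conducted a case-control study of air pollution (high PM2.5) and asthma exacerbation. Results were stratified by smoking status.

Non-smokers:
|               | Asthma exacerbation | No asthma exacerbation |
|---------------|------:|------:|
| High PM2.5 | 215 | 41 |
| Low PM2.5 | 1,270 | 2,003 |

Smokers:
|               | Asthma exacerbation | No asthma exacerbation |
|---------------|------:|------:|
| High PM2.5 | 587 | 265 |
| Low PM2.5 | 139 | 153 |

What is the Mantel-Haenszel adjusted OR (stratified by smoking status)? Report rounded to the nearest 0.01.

OR_MH = Σ(aᵢdᵢ/nᵢ) / Σ(bᵢcᵢ/nᵢ), where nᵢ is the stratum total.
Stratum 1 (Non-smokers): n = 3529; a·d/n = 215·2003/3529 = 122.0303; b·c/n = 41·1270/3529 = 14.7549
Stratum 2 (Smokers): n = 1144; a·d/n = 587·153/1144 = 78.5061; b·c/n = 265·139/1144 = 32.1984
OR_MH = (122.0303 + 78.5061) / (14.7549 + 32.1984) = 200.5364 / 46.9533 = 4.27098

4.27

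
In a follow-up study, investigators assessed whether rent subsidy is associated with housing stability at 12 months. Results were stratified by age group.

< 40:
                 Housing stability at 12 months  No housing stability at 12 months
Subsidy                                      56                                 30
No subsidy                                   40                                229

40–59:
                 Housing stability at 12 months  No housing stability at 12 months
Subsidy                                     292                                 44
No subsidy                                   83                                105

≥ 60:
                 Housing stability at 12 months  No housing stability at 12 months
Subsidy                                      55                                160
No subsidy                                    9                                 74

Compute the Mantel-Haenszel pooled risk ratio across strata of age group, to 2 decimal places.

RR_MH = Σ(aᵢ·n₀ᵢ/nᵢ) / Σ(cᵢ·n₁ᵢ/nᵢ), with n₁ᵢ = aᵢ+bᵢ (exposed), n₀ᵢ = cᵢ+dᵢ (unexposed), nᵢ = n₁ᵢ+n₀ᵢ.
Stratum 1 (< 40): n₁ = 86, n₀ = 269, n = 355; a·n₀/n = 56·269/355 = 42.4338; c·n₁/n = 40·86/355 = 9.6901
Stratum 2 (40–59): n₁ = 336, n₀ = 188, n = 524; a·n₀/n = 292·188/524 = 104.7634; c·n₁/n = 83·336/524 = 53.2214
Stratum 3 (≥ 60): n₁ = 215, n₀ = 83, n = 298; a·n₀/n = 55·83/298 = 15.3188; c·n₁/n = 9·215/298 = 6.4933
RR_MH = (42.4338 + 104.7634 + 15.3188) / (9.6901 + 53.2214 + 6.4933) = 162.5160 / 69.4048 = 2.34157

2.34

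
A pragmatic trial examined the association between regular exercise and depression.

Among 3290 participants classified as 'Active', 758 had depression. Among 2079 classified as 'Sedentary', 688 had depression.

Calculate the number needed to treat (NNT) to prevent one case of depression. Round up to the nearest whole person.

Risk in treated group = 758/3290 = 0.23040; risk in control = 688/2079 = 0.33093.
Absolute risk reduction = 0.33093 − 0.23040 = 0.10053
NNT = 1 / ARR = 1 / 0.10053 = 9.947 → round up → 10

10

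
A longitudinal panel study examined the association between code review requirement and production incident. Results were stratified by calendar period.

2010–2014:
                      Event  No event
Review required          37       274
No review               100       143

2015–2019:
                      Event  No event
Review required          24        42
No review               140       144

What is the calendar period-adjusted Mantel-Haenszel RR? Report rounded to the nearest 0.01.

0.43

RR_MH = Σ(aᵢ·n₀ᵢ/nᵢ) / Σ(cᵢ·n₁ᵢ/nᵢ), with n₁ᵢ = aᵢ+bᵢ (exposed), n₀ᵢ = cᵢ+dᵢ (unexposed), nᵢ = n₁ᵢ+n₀ᵢ.
Stratum 1 (2010–2014): n₁ = 311, n₀ = 243, n = 554; a·n₀/n = 37·243/554 = 16.2292; c·n₁/n = 100·311/554 = 56.1372
Stratum 2 (2015–2019): n₁ = 66, n₀ = 284, n = 350; a·n₀/n = 24·284/350 = 19.4743; c·n₁/n = 140·66/350 = 26.4000
RR_MH = (16.2292 + 19.4743) / (56.1372 + 26.4000) = 35.7035 / 82.5372 = 0.43258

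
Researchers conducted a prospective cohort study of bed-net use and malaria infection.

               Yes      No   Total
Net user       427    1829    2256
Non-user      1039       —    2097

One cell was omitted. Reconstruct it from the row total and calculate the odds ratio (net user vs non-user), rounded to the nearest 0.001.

The missing cell is in the unexposed row: 2097 − 1039 = 1058.
So a = 427, b = 1829, c = 1039, d = 1058.
OR = (a·d)/(b·c) = (427 × 1058) / (1829 × 1039) = 451766 / 1900331 = 0.23773

0.238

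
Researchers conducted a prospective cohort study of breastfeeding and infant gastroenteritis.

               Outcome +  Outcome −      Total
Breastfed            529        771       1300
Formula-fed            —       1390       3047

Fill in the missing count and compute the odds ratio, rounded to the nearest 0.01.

The missing cell is in the unexposed row: 3047 − 1390 = 1657.
So a = 529, b = 771, c = 1657, d = 1390.
OR = (a·d)/(b·c) = (529 × 1390) / (771 × 1657) = 735310 / 1277547 = 0.57556

0.58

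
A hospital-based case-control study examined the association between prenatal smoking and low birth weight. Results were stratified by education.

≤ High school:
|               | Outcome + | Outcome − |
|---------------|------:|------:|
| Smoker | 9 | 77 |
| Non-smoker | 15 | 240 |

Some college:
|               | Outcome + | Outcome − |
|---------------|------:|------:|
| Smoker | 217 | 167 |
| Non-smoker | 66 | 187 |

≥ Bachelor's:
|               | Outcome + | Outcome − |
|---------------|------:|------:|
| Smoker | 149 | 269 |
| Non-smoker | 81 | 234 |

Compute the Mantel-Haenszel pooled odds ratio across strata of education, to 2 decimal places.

OR_MH = Σ(aᵢdᵢ/nᵢ) / Σ(bᵢcᵢ/nᵢ), where nᵢ is the stratum total.
Stratum 1 (≤ High school): n = 341; a·d/n = 9·240/341 = 6.3343; b·c/n = 77·15/341 = 3.3871
Stratum 2 (Some college): n = 637; a·d/n = 217·187/637 = 63.7033; b·c/n = 167·66/637 = 17.3030
Stratum 3 (≥ Bachelor's): n = 733; a·d/n = 149·234/733 = 47.5662; b·c/n = 269·81/733 = 29.7258
OR_MH = (6.3343 + 63.7033 + 47.5662) / (3.3871 + 17.3030 + 29.7258) = 117.6038 / 50.4159 = 2.33267

2.33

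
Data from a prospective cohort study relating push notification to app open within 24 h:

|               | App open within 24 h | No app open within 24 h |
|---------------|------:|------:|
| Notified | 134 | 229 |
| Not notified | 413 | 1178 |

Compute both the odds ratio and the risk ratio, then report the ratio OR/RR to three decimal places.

Cells: a = 134, b = 229, c = 413, d = 1178.
OR = (134·1178)/(229·413) = 157852/94577 = 1.66903
Risk in exposed = 134/363 = 0.36915; risk in unexposed = 413/1591 = 0.25959; RR = 1.42206
OR/RR = 1.66903 / 1.42206 = 1.17367
The outcome is not rare, so the OR lies further from 1 than the RR.

1.174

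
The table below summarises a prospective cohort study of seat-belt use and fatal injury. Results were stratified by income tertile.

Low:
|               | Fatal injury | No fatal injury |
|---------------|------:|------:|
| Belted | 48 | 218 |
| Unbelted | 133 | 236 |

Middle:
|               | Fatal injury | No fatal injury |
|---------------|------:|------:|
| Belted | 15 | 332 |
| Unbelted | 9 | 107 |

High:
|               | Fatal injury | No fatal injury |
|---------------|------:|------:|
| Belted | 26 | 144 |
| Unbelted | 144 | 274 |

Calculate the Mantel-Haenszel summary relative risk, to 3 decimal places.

0.482

RR_MH = Σ(aᵢ·n₀ᵢ/nᵢ) / Σ(cᵢ·n₁ᵢ/nᵢ), with n₁ᵢ = aᵢ+bᵢ (exposed), n₀ᵢ = cᵢ+dᵢ (unexposed), nᵢ = n₁ᵢ+n₀ᵢ.
Stratum 1 (Low): n₁ = 266, n₀ = 369, n = 635; a·n₀/n = 48·369/635 = 27.8929; c·n₁/n = 133·266/635 = 55.7134
Stratum 2 (Middle): n₁ = 347, n₀ = 116, n = 463; a·n₀/n = 15·116/463 = 3.7581; c·n₁/n = 9·347/463 = 6.7451
Stratum 3 (High): n₁ = 170, n₀ = 418, n = 588; a·n₀/n = 26·418/588 = 18.4830; c·n₁/n = 144·170/588 = 41.6327
RR_MH = (27.8929 + 3.7581 + 18.4830) / (55.7134 + 6.7451 + 41.6327) = 50.1340 / 104.0912 = 0.48164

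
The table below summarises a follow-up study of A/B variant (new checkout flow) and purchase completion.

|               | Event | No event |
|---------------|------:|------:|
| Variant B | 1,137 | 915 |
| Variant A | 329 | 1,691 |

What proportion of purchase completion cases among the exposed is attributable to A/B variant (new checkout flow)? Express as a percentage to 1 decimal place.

Cells: a = 1137, b = 915, c = 329, d = 1691.
Risk in exposed = 1137/2052 = 0.55409; risk in unexposed = 329/2020 = 0.16287.
RR = 0.55409/0.16287 = 3.40203
AR% = (RR − 1)/RR × 100 = (3.40203 − 1)/3.40203 × 100 = 70.6058%

70.6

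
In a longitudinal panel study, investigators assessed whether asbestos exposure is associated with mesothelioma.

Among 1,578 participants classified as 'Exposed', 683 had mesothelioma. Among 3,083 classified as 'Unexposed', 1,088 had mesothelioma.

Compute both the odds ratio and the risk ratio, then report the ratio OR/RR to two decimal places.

1.14

From the description: a = 683, b = 895, c = 1088, d = 1995.
OR = (683·1995)/(895·1088) = 1362585/973760 = 1.39930
Risk in exposed = 683/1578 = 0.43283; risk in unexposed = 1088/3083 = 0.35290; RR = 1.22647
OR/RR = 1.39930 / 1.22647 = 1.14092
The outcome is not rare, so the OR lies further from 1 than the RR.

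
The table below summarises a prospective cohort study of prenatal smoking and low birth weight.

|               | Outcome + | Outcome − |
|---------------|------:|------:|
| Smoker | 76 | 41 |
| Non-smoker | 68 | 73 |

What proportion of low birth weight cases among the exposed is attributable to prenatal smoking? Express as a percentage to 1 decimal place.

Cells: a = 76, b = 41, c = 68, d = 73.
Risk in exposed = 76/117 = 0.64957; risk in unexposed = 68/141 = 0.48227.
RR = 0.64957/0.48227 = 1.34691
AR% = (RR − 1)/RR × 100 = (1.34691 − 1)/1.34691 × 100 = 25.7559%

25.8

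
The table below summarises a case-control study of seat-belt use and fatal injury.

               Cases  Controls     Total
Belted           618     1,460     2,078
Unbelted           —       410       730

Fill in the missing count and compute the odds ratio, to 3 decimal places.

The missing cell is in the unexposed row: 730 − 410 = 320.
So a = 618, b = 1460, c = 320, d = 410.
OR = (a·d)/(b·c) = (618 × 410) / (1460 × 320) = 253380 / 467200 = 0.54234

0.542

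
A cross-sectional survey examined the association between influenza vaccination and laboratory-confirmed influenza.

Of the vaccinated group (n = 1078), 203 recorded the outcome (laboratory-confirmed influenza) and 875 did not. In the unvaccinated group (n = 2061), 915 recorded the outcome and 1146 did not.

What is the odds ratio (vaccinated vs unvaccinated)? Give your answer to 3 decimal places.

0.291

From the description: a = 203, b = 875, c = 915, d = 1146.
OR = (a·d)/(b·c) = (203 × 1146) / (875 × 915) = 232638 / 800625 = 0.29057
Exposure is associated with lower odds of laboratory-confirmed influenza (OR = 0.29 < 1).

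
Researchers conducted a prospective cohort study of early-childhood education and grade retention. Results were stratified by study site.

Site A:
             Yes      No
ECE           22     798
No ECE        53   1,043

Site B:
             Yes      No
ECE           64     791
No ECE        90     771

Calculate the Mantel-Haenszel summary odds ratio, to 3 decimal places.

0.641

OR_MH = Σ(aᵢdᵢ/nᵢ) / Σ(bᵢcᵢ/nᵢ), where nᵢ is the stratum total.
Stratum 1 (Site A): n = 1916; a·d/n = 22·1043/1916 = 11.9760; b·c/n = 798·53/1916 = 22.0741
Stratum 2 (Site B): n = 1716; a·d/n = 64·771/1716 = 28.7552; b·c/n = 791·90/1716 = 41.4860
OR_MH = (11.9760 + 28.7552) / (22.0741 + 41.4860) = 40.7312 / 63.5601 = 0.64083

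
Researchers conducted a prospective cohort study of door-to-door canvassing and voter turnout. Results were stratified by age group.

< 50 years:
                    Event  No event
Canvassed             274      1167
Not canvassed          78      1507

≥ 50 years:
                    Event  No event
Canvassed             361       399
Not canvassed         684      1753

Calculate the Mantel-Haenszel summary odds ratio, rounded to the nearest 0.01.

OR_MH = Σ(aᵢdᵢ/nᵢ) / Σ(bᵢcᵢ/nᵢ), where nᵢ is the stratum total.
Stratum 1 (< 50 years): n = 3026; a·d/n = 274·1507/3026 = 136.4567; b·c/n = 1167·78/3026 = 30.0813
Stratum 2 (≥ 50 years): n = 3197; a·d/n = 361·1753/3197 = 197.9459; b·c/n = 399·684/3197 = 85.3663
OR_MH = (136.4567 + 197.9459) / (30.0813 + 85.3663) = 334.4026 / 115.4476 = 2.89658

2.90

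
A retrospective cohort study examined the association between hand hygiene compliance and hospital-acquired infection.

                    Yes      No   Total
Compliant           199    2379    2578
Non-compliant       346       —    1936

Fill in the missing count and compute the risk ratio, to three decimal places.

The missing cell is in the unexposed row: 1936 − 346 = 1590.
So a = 199, b = 2379, c = 346, d = 1590.
RR = [a/(a+b)] / [c/(c+d)] = (199/2578) / (346/1936) = 0.07719/0.17872 = 0.43192

0.432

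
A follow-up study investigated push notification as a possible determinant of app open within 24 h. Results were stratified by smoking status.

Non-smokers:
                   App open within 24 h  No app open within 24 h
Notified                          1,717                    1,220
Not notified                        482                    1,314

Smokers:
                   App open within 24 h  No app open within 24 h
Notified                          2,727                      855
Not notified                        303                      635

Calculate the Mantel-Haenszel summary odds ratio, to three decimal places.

4.736

OR_MH = Σ(aᵢdᵢ/nᵢ) / Σ(bᵢcᵢ/nᵢ), where nᵢ is the stratum total.
Stratum 1 (Non-smokers): n = 4733; a·d/n = 1717·1314/4733 = 476.6824; b·c/n = 1220·482/4733 = 124.2426
Stratum 2 (Smokers): n = 4520; a·d/n = 2727·635/4520 = 383.1073; b·c/n = 855·303/4520 = 57.3153
OR_MH = (476.6824 + 383.1073) / (124.2426 + 57.3153) = 859.7897 / 181.5578 = 4.73563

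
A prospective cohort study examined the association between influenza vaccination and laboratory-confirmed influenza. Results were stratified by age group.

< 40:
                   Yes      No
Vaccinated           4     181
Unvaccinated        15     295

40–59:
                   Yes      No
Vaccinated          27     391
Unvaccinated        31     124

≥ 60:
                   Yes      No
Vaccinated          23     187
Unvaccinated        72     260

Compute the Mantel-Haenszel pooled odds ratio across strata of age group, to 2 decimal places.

0.37

OR_MH = Σ(aᵢdᵢ/nᵢ) / Σ(bᵢcᵢ/nᵢ), where nᵢ is the stratum total.
Stratum 1 (< 40): n = 495; a·d/n = 4·295/495 = 2.3838; b·c/n = 181·15/495 = 5.4848
Stratum 2 (40–59): n = 573; a·d/n = 27·124/573 = 5.8429; b·c/n = 391·31/573 = 21.1536
Stratum 3 (≥ 60): n = 542; a·d/n = 23·260/542 = 11.0332; b·c/n = 187·72/542 = 24.8413
OR_MH = (2.3838 + 5.8429 + 11.0332) / (5.4848 + 21.1536 + 24.8413) = 19.2600 / 51.4798 = 0.37413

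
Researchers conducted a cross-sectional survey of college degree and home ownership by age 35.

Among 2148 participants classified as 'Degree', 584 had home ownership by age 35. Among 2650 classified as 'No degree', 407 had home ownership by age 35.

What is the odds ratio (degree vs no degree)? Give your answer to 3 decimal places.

2.058

From the description: a = 584, b = 1564, c = 407, d = 2243.
OR = (a·d)/(b·c) = (584 × 2243) / (1564 × 407) = 1309912 / 636548 = 2.05784
The odds of home ownership by age 35 are about 2.06 times as high in the degree group.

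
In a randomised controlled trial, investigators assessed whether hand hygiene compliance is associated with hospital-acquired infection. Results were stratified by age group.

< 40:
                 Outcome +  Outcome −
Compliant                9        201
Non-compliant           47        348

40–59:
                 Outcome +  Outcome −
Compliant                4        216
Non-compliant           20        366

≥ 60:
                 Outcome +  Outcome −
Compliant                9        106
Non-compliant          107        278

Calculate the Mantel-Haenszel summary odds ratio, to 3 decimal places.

OR_MH = Σ(aᵢdᵢ/nᵢ) / Σ(bᵢcᵢ/nᵢ), where nᵢ is the stratum total.
Stratum 1 (< 40): n = 605; a·d/n = 9·348/605 = 5.1769; b·c/n = 201·47/605 = 15.6149
Stratum 2 (40–59): n = 606; a·d/n = 4·366/606 = 2.4158; b·c/n = 216·20/606 = 7.1287
Stratum 3 (≥ 60): n = 500; a·d/n = 9·278/500 = 5.0040; b·c/n = 106·107/500 = 22.6840
OR_MH = (5.1769 + 2.4158 + 5.0040) / (15.6149 + 7.1287 + 22.6840) = 12.5967 / 45.4276 = 0.27729

0.277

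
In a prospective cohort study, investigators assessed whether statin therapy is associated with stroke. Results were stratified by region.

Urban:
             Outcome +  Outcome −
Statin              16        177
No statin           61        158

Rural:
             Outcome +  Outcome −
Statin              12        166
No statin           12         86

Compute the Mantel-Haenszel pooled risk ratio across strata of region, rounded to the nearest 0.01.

RR_MH = Σ(aᵢ·n₀ᵢ/nᵢ) / Σ(cᵢ·n₁ᵢ/nᵢ), with n₁ᵢ = aᵢ+bᵢ (exposed), n₀ᵢ = cᵢ+dᵢ (unexposed), nᵢ = n₁ᵢ+n₀ᵢ.
Stratum 1 (Urban): n₁ = 193, n₀ = 219, n = 412; a·n₀/n = 16·219/412 = 8.5049; c·n₁/n = 61·193/412 = 28.5752
Stratum 2 (Rural): n₁ = 178, n₀ = 98, n = 276; a·n₀/n = 12·98/276 = 4.2609; c·n₁/n = 12·178/276 = 7.7391
RR_MH = (8.5049 + 4.2609) / (28.5752 + 7.7391) = 12.7657 / 36.3144 = 0.35153

0.35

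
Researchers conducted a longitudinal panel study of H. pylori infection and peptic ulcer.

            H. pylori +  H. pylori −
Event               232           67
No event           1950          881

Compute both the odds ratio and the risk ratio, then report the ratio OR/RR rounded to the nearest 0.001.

Reading the table with exposure as columns: a = 232 (H. pylori +, case), b = 1950 (H. pylori +, non-case), c = 67 (H. pylori −, case), d = 881.
OR = (232·881)/(1950·67) = 204392/130650 = 1.56442
Risk in exposed = 232/2182 = 0.10632; risk in unexposed = 67/948 = 0.07068; RR = 1.50441
OR/RR = 1.56442 / 1.50441 = 1.03989
The outcome is not rare, so the OR lies further from 1 than the RR.

1.040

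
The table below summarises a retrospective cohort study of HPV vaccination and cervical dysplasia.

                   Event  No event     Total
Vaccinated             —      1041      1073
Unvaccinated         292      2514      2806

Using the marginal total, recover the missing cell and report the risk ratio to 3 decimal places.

The missing cell is in the exposed row: 1073 − 1041 = 32.
So a = 32, b = 1041, c = 292, d = 2514.
RR = [a/(a+b)] / [c/(c+d)] = (32/1073) / (292/2806) = 0.02982/0.10406 = 0.28659

0.287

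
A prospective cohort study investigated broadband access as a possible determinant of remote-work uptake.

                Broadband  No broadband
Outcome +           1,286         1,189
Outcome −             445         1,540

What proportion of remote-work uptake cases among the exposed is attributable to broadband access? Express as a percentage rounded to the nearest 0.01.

Reading the table with exposure as columns: a = 1286 (Broadband, case), b = 445 (Broadband, non-case), c = 1189 (No broadband, case), d = 1540.
Risk in exposed = 1286/1731 = 0.74292; risk in unexposed = 1189/2729 = 0.43569.
RR = 0.74292/0.43569 = 1.70516
AR% = (RR − 1)/RR × 100 = (1.70516 − 1)/1.70516 × 100 = 41.3545%

41.35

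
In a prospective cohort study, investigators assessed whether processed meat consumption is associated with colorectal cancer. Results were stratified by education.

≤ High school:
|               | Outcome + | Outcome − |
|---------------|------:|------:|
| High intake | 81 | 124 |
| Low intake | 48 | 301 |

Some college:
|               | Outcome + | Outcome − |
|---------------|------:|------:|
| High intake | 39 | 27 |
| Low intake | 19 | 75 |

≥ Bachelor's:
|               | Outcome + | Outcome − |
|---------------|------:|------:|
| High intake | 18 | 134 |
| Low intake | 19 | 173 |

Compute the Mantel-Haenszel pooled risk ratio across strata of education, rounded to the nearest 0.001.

RR_MH = Σ(aᵢ·n₀ᵢ/nᵢ) / Σ(cᵢ·n₁ᵢ/nᵢ), with n₁ᵢ = aᵢ+bᵢ (exposed), n₀ᵢ = cᵢ+dᵢ (unexposed), nᵢ = n₁ᵢ+n₀ᵢ.
Stratum 1 (≤ High school): n₁ = 205, n₀ = 349, n = 554; a·n₀/n = 81·349/554 = 51.0271; c·n₁/n = 48·205/554 = 17.7617
Stratum 2 (Some college): n₁ = 66, n₀ = 94, n = 160; a·n₀/n = 39·94/160 = 22.9125; c·n₁/n = 19·66/160 = 7.8375
Stratum 3 (≥ Bachelor's): n₁ = 152, n₀ = 192, n = 344; a·n₀/n = 18·192/344 = 10.0465; c·n₁/n = 19·152/344 = 8.3953
RR_MH = (51.0271 + 22.9125 + 10.0465) / (17.7617 + 7.8375 + 8.3953) = 83.9861 / 33.9946 = 2.47057

2.471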